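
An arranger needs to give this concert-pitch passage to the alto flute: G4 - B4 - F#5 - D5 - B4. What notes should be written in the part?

Written C4 sounds as G3 on the alto flute, so concert pitches are written a perfect fourth up.
G4 to C5
B4 to E5
F#5 to B5
D5 to G5
B4 to E5

C5 E5 B5 G5 E5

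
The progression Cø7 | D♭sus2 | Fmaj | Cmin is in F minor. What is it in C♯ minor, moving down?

G#ø7 Asus2 C#maj G#min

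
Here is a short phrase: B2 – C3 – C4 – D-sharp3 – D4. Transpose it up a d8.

Bb3 Cb4 Cb5 D4 Db5

B2 -> Bb3
C3 -> Cb4
C4 -> Cb5
D#3 -> D4
D4 -> Db5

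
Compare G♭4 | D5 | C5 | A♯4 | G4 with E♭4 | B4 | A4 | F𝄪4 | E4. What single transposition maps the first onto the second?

Take the first pair: Gb4 → Eb4. G to E spans 3 letter names, so the interval is some kind of third.
Eb4 to Gb4 is 3 semitones, which makes it a minor third; the second version is lower, so the direction is down.
Checking another pair — G4 → E4 — gives the same interval.

down a minor third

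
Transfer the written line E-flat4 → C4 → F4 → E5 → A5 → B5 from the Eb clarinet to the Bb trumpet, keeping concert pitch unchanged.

Ab4 F4 Bb4 A5 D6 E6

First find concert pitch: the Eb clarinet sounds a minor third above written, so E-flat4 C4 F4 E5 A5 B5 sounds Gb4 Eb4 Ab4 G5 C6 D6.
Then write for Bb trumpet: it sounds a major second below written, so the part must be a major second above concert.
Gb4 → Ab4
Eb4 → F4
Ab4 → Bb4
G5 → A5
C6 → D6
D6 → E6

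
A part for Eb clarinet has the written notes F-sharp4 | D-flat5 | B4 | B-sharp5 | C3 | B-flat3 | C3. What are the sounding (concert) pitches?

The Eb clarinet sounds a minor third above written, so transpose each written note up a minor third.
F#4 to A4
Db5 to Fb5
B4 to D5
B#5 to D#6
C3 to Eb3
Bb3 to Db4
C3 to Eb3

A4 Fb5 D5 D#6 Eb3 Db4 Eb3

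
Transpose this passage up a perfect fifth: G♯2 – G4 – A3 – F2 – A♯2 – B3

G#2 -> D#3
G4 -> D5
A3 -> E4
F2 -> C3
A#2 -> E#3
B3 -> F#4

D#3 D5 E4 C3 E#3 F#4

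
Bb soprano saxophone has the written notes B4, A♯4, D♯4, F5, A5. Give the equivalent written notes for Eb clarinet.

F#4 E#4 A#3 C5 E5

First find concert pitch: the Bb soprano saxophone sounds a major second below written, so B4 A♯4 D♯4 F5 A5 sounds A4 G#4 C#4 Eb5 G5.
Then write for Eb clarinet: it sounds a minor third above written, so the part must be a minor third below concert.
A4 → F#4
G#4 → E#4
C#4 → A#3
Eb5 → C5
G5 → E5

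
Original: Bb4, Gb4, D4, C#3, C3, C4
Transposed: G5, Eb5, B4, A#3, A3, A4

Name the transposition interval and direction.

From Bb4 to G5 is 6 letter names — a sixth of some quality.
Bb4 to G5 is 9 semitones, which makes it a major sixth; the second version is higher, so the direction is up.
Checking another pair — C4 → A4 — gives the same interval.

up a major sixth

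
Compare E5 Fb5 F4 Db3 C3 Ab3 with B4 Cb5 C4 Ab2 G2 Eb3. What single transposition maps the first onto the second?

Take the first pair: E5 → B4. E to B spans 4 letter names, so the interval is some kind of fourth.
B4 to E5 is 5 semitones, which makes it a perfect fourth; the second version is lower, so the direction is down.
Checking another pair — Ab3 → Eb3 — gives the same interval.

down a perfect fourth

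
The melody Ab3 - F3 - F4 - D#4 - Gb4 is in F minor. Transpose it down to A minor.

C3 A2 A3 F##3 Bb3

From F down to A is a minor sixth; apply that to each pitch.
Ab3 to C3
F3 to A2
F4 to A3
D#4 to F##3
Gb4 to Bb3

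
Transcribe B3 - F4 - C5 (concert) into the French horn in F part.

The French horn in F sounds a perfect fifth below written, so the written part must be a perfect fifth above concert — transpose each note up.
B3 → F#4
F4 → C5
C5 → G5

F#4 C5 G5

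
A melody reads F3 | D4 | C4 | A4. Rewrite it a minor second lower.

E3 C#4 B3 G#4

A minor second down from F3 gives E3.
D4 down a minor second is C#4.
A minor second down from C4 gives B3.
A4 down a minor second is G#4.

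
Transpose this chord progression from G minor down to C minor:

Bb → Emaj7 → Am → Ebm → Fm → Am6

Eb Amaj7 Dm Abm Bbm Dm6

G minor down to C minor is a perfect fifth; each chord root moves by that interval while the quality stays the same.
Bb: root Bb down a perfect fifth → Eb, giving Eb.
Emaj7: root E down a perfect fifth → A, giving Amaj7.
Am: root A down a perfect fifth → D, giving Dm.
Ebm: root Eb down a perfect fifth → Ab, giving Abm.
Fm: root F down a perfect fifth → Bb, giving Bbm.
Am6: root A down a perfect fifth → D, giving Dm6.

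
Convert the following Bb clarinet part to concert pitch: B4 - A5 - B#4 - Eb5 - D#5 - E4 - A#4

A4 G5 A#4 Db5 C#5 D4 G#4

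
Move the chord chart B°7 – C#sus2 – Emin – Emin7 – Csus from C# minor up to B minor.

A°7 Bsus2 Dmin Dmin7 Bbsus

C# minor up to B minor is a minor seventh; each chord root moves by that interval while the quality stays the same.
B°7: root B up a minor seventh → A, giving A°7.
C#sus2: root C# up a minor seventh → B, giving Bsus2.
Emin: root E up a minor seventh → D, giving Dmin.
Emin7: root E up a minor seventh → D, giving Dmin7.
Csus: root C up a minor seventh → Bb, giving Bbsus.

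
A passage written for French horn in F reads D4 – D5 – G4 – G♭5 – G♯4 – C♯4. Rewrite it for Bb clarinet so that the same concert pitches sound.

First find concert pitch: the French horn in F sounds a perfect fifth below written, so D4 D5 G4 G♭5 G♯4 C♯4 sounds G3 G4 C4 Cb5 C#4 F#3.
Then write for Bb clarinet: it sounds a major second below written, so the part must be a major second above concert.
G3 → A3
G4 → A4
C4 → D4
Cb5 → Db5
C#4 → D#4
F#3 → G#3

A3 A4 D4 Db5 D#4 G#3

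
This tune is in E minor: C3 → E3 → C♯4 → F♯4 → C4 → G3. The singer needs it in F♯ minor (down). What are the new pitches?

D2 F#2 D#3 G#3 D3 A2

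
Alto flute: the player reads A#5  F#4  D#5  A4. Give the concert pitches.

Written C4 on the alto flute sounds as G3, a perfect fourth lower; apply that shift to every note.
A#5 gives E#5
F#4 gives C#4
D#5 gives A#4
A4 gives E4

E#5 C#4 A#4 E4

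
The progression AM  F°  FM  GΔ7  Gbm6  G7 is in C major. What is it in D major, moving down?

C major down to D major is a minor seventh; each chord root moves by that interval while the quality stays the same.
AM: root A down a minor seventh → B, giving BM.
F°: root F down a minor seventh → G, giving G°.
FM: root F down a minor seventh → G, giving GM.
GΔ7: root G down a minor seventh → A, giving AΔ7.
Gbm6: root Gb down a minor seventh → Ab, giving Abm6.
G7: root G down a minor seventh → A, giving A7.

BM G° GM AΔ7 Abm6 A7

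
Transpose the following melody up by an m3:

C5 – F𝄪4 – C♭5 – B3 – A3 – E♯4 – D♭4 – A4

Eb5 A#4 Ebb5 D4 C4 G#4 Fb4 C5

C5 gives Eb5
F##4 gives A#4
Cb5 gives Ebb5
B3 gives D4
A3 gives C4
E#4 gives G#4
Db4 gives Fb4
A4 gives C5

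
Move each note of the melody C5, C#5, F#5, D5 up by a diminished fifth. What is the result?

Gb5 G5 C6 Ab5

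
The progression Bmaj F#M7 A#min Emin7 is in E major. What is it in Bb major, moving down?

Fmaj CM7 Emin Bbmin7

E major down to Bb major is an augmented fourth; each chord root moves by that interval while the quality stays the same.
Bmaj: root B down an augmented fourth → F, giving Fmaj.
F#M7: root F# down an augmented fourth → C, giving CM7.
A#min: root A# down an augmented fourth → E, giving Emin.
Emin7: root E down an augmented fourth → Bb, giving Bbmin7.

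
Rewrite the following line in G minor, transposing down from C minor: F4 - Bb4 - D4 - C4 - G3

C4 F4 A3 G3 D3

From C down to G is a perfect fourth; apply that to each pitch.
F4 to C4
Bb4 to F4
D4 to A3
C4 to G3
G3 to D3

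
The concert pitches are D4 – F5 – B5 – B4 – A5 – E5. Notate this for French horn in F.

A4 C6 F#6 F#5 E6 B5

Written C4 sounds as F3 on the French horn in F, so concert pitches are written a perfect fifth up.
D4 becomes A4
F5 becomes C6
B5 becomes F#6
B4 becomes F#5
A5 becomes E6
E5 becomes B5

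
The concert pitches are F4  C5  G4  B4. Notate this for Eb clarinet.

D4 A4 E4 G#4

Written C4 sounds as Eb4 on the Eb clarinet, so concert pitches are written a minor third down.
F4 becomes D4
C5 becomes A4
G4 becomes E4
B4 becomes G#4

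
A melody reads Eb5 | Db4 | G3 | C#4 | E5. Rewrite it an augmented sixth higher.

C#6 B4 E#4 A##4 C##6

Eb5 up an augmented sixth is C#6.
Db4 up an augmented sixth is B4.
G3 up an augmented sixth is E#4.
C#4 up an augmented sixth is A##4.
An augmented sixth up from E5 gives C##6.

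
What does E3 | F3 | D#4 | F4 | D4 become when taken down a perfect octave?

E2 F2 D#3 F3 D3

A perfect octave down from E3 gives E2.
A perfect octave down from F3 gives F2.
A perfect octave down from D#4 gives D#3.
F4: an octave down reaches F, and 12 semitones makes it F3.
D4 down a perfect octave is D3.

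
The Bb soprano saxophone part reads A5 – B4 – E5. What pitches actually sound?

G5 A4 D5

The Bb soprano saxophone sounds a major second below written, so transpose each written note down a major second.
A5 becomes G5
B4 becomes A4
E5 becomes D5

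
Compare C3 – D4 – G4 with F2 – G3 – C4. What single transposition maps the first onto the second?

From C3 to F2 is 5 letter names — a fifth of some quality.
F2 to C3 is 7 semitones, which makes it a perfect fifth; the second version is lower, so the direction is down.
Checking another pair — G4 → C4 — gives the same interval.

down a perfect fifth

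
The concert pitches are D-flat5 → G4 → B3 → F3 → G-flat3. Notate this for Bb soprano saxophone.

The Bb soprano saxophone sounds a major second below written, so the written part must be a major second above concert — transpose each note up.
Db5 to Eb5
G4 to A4
B3 to C#4
F3 to G3
Gb3 to Ab3

Eb5 A4 C#4 G3 Ab3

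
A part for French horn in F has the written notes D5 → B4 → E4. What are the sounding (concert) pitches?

G4 E4 A3

Written C4 on the French horn in F sounds as F3, a perfect fifth lower; apply that shift to every note.
D5 to G4
B4 to E4
E4 to A3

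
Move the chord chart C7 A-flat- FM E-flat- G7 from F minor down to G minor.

D7 Bb- GM F- A7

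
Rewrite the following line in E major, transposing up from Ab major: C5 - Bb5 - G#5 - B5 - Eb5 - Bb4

G#5 F#6 D##6 F##6 B5 F#5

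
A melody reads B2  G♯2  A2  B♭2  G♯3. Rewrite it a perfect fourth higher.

E3 C#3 D3 Eb3 C#4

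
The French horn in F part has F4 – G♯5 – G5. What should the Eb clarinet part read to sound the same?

First find concert pitch: the French horn in F sounds a perfect fifth below written, so F4 G♯5 G5 sounds Bb3 C#5 C5.
Then write for Eb clarinet: it sounds a minor third above written, so the part must be a minor third below concert.
Bb3 → G3
C#5 → A#4
C5 → A4

G3 A#4 A4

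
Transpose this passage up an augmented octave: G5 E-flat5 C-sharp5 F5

G#6 E6 C##6 F#6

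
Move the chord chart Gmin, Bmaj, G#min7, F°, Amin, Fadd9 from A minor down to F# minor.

Emin G#maj E#min7 D° F#min Dadd9

A minor down to F# minor is a minor third; each chord root moves by that interval while the quality stays the same.
Gmin: root G down a minor third → E, giving Emin.
Bmaj: root B down a minor third → G#, giving G#maj.
G#min7: root G# down a minor third → E#, giving E#min7.
F°: root F down a minor third → D, giving D°.
Amin: root A down a minor third → F#, giving F#min.
Fadd9: root F down a minor third → D, giving Dadd9.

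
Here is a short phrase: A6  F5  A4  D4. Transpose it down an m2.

G#6 E5 G#4 C#4

A6 down a minor second is G#6.
F5: a second down reaches E, and 1 semitone makes it E5.
A minor second down from A4 gives G#4.
D4: a second down reaches C, and 1 semitone makes it C#4.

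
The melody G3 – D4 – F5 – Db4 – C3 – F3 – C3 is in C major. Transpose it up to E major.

B3 F#4 A5 F4 E3 A3 E3

C major to E major up is a major third, so every note moves up by that interval.
G3 gives B3
D4 gives F#4
F5 gives A5
Db4 gives F4
C3 gives E3
F3 gives A3
C3 gives E3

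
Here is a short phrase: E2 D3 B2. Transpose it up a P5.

E2 → B2
D3 → A3
B2 → F#3

B2 A3 F#3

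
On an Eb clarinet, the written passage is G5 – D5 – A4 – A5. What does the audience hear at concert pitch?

The Eb clarinet sounds a minor third above written, so transpose each written note up a minor third.
G5 becomes Bb5
D5 becomes F5
A4 becomes C5
A5 becomes C6

Bb5 F5 C5 C6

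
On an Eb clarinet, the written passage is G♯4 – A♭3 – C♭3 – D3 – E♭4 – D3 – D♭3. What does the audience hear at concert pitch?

The Eb clarinet sounds a minor third above written, so transpose each written note up a minor third.
G#4 → B4
Ab3 → Cb4
Cb3 → Ebb3
D3 → F3
Eb4 → Gb4
D3 → F3
Db3 → Fb3

B4 Cb4 Ebb3 F3 Gb4 F3 Fb3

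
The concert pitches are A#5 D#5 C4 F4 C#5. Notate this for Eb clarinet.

F##5 B#4 A3 D4 A#4

The Eb clarinet sounds a minor third above written, so the written part must be a minor third below concert — transpose each note down.
A#5 → F##5
D#5 → B#4
C4 → A3
F4 → D4
C#5 → A#4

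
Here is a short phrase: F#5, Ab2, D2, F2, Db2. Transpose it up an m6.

D6 Fb3 Bb2 Db3 Bbb2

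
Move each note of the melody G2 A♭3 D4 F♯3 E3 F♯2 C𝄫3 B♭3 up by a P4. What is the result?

C3 Db4 G4 B3 A3 B2 Fbb3 Eb4

G2 up a perfect fourth is C3.
Ab3: a fourth up reaches D, and 5 semitones makes it Db4.
D4: a fourth up reaches G, and 5 semitones makes it G4.
F#3 up a perfect fourth is B3.
A perfect fourth up from E3 gives A3.
A perfect fourth up from F#2 gives B2.
Cbb3: a fourth up reaches F, and 5 semitones makes it Fbb3.
Bb3 up a perfect fourth is Eb4.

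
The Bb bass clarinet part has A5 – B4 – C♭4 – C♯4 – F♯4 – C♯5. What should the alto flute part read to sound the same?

First find concert pitch: the Bb bass clarinet sounds a major ninth below written, so A5 B4 C♭4 C♯4 F♯4 C♯5 sounds G4 A3 Bbb2 B2 E3 B3.
Then write for alto flute: it sounds a perfect fourth below written, so the part must be a perfect fourth above concert.
G4 → C5
A3 → D4
Bbb2 → Ebb3
B2 → E3
E3 → A3
B3 → E4

C5 D4 Ebb3 E3 A3 E4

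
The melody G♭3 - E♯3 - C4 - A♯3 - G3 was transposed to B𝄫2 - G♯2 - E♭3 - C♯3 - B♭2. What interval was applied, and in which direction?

down a major sixth

From Gb3 to Bbb2 is 6 letter names — a sixth of some quality.
Bbb2 to Gb3 is 9 semitones, which makes it a major sixth; the second version is lower, so the direction is down.
Checking another pair — G3 → Bb2 — gives the same interval.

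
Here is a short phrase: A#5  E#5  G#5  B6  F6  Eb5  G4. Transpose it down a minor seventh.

B#4 F##4 A#4 C#6 G5 F4 A3

A#5 to B#4
E#5 to F##4
G#5 to A#4
B6 to C#6
F6 to G5
Eb5 to F4
G4 to A3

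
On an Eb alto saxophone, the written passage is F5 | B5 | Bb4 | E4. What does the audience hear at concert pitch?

The Eb alto saxophone sounds a major sixth below written, so transpose each written note down a major sixth.
F5 becomes Ab4
B5 becomes D5
Bb4 becomes Db4
E4 becomes G3

Ab4 D5 Db4 G3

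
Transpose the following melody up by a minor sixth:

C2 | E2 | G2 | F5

Ab2 C3 Eb3 Db6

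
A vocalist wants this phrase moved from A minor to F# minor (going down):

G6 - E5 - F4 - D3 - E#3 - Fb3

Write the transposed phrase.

A minor to F# minor down is a minor third, so every note moves down by that interval.
G6 -> E6
E5 -> C#5
F4 -> D4
D3 -> B2
E#3 -> C##3
Fb3 -> Db3

E6 C#5 D4 B2 C##3 Db3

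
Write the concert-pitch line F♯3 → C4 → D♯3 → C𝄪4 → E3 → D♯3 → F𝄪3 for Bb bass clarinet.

G#4 D5 E#4 D##5 F#4 E#4 G##4

Written C4 sounds as Bb2 on the Bb bass clarinet, so concert pitches are written a major ninth up.
F#3 to G#4
C4 to D5
D#3 to E#4
C##4 to D##5
E3 to F#4
D#3 to E#4
F##3 to G##4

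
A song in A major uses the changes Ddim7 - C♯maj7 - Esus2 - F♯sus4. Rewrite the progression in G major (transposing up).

Cdim7 Bmaj7 Dsus2 Esus4

A major up to G major is a minor seventh; each chord root moves by that interval while the quality stays the same.
Ddim7: root D up a minor seventh → C, giving Cdim7.
C♯maj7: root C♯ up a minor seventh → B, giving Bmaj7.
Esus2: root E up a minor seventh → D, giving Dsus2.
F♯sus4: root F♯ up a minor seventh → E, giving Esus4.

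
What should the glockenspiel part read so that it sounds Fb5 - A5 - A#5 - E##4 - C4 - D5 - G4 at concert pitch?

Fb3 A3 A#3 E##2 C2 D3 G2

Written C4 sounds as C6 on the glockenspiel, so concert pitches are written a perfect fifteenth down.
Fb5 gives Fb3
A5 gives A3
A#5 gives A#3
E##4 gives E##2
C4 gives C2
D5 gives D3
G4 gives G2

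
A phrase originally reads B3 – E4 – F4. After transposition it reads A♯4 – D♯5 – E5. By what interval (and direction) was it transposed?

up a major seventh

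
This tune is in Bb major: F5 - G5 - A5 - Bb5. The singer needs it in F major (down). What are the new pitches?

Bb major to F major down is a perfect fourth, so every note moves down by that interval.
F5 to C5
G5 to D5
A5 to E5
Bb5 to F5

C5 D5 E5 F5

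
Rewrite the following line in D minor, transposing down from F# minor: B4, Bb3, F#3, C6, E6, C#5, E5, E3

F# minor to D minor down is a major third, so every note moves down by that interval.
B4 to G4
Bb3 to Gb3
F#3 to D3
C6 to Ab5
E6 to C6
C#5 to A4
E5 to C5
E3 to C3

G4 Gb3 D3 Ab5 C6 A4 C5 C3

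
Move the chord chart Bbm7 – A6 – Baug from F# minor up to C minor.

F# minor up to C minor is a diminished fifth; each chord root moves by that interval while the quality stays the same.
Bbm7: root Bb up a diminished fifth → Fb, giving Fbm7.
A6: root A up a diminished fifth → Eb, giving Eb6.
Baug: root B up a diminished fifth → F, giving Faug.

Fbm7 Eb6 Faug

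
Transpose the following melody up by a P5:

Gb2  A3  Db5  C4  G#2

Db3 E4 Ab5 G4 D#3

Gb2 -> Db3
A3 -> E4
Db5 -> Ab5
C4 -> G4
G#2 -> D#3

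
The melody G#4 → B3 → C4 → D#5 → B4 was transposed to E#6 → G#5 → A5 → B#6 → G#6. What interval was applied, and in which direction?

up a major thirteenth

Take the first pair: G#4 → E#6. G to E spans 13 letter names, so the interval is some kind of thirteenth.
G#4 to E#6 is 21 semitones, which makes it a major thirteenth; the second version is higher, so the direction is up.
Checking another pair — B4 → G#6 — gives the same interval.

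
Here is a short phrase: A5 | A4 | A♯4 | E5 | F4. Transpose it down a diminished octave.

A#4 A#3 A##3 E#4 F#3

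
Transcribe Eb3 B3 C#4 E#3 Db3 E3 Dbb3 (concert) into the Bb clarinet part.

F3 C#4 D#4 F##3 Eb3 F#3 Ebb3

The Bb clarinet sounds a major second below written, so the written part must be a major second above concert — transpose each note up.
Eb3 → F3
B3 → C#4
C#4 → D#4
E#3 → F##3
Db3 → Eb3
E3 → F#3
Dbb3 → Ebb3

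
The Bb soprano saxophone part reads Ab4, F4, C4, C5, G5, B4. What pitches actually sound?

The Bb soprano saxophone sounds a major second below written, so transpose each written note down a major second.
Ab4 → Gb4
F4 → Eb4
C4 → Bb3
C5 → Bb4
G5 → F5
B4 → A4

Gb4 Eb4 Bb3 Bb4 F5 A4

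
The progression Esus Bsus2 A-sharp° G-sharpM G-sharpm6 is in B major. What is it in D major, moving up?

B major up to D major is a minor third; each chord root moves by that interval while the quality stays the same.
Esus: root E up a minor third → G, giving Gsus.
Bsus2: root B up a minor third → D, giving Dsus2.
A-sharp°: root A-sharp up a minor third → C#, giving C#°.
G-sharpM: root G-sharp up a minor third → B, giving BM.
G-sharpm6: root G-sharp up a minor third → B, giving Bm6.

Gsus Dsus2 C#° BM Bm6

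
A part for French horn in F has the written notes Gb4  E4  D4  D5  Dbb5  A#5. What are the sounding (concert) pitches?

Cb4 A3 G3 G4 Gbb4 D#5

The French horn in F sounds a perfect fifth below written, so transpose each written note down a perfect fifth.
Gb4 becomes Cb4
E4 becomes A3
D4 becomes G3
D5 becomes G4
Dbb5 becomes Gbb4
A#5 becomes D#5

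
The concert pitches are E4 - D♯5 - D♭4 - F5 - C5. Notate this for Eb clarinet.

Written C4 sounds as Eb4 on the Eb clarinet, so concert pitches are written a minor third down.
E4 becomes C#4
D#5 becomes B#4
Db4 becomes Bb3
F5 becomes D5
C5 becomes A4

C#4 B#4 Bb3 D5 A4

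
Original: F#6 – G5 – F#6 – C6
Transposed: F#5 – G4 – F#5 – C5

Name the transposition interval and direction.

down a perfect octave

From F#6 to F#5 is 8 letter names — an octave of some quality.
F#5 to F#6 is 12 semitones, which makes it a perfect octave; the second version is lower, so the direction is down.
Checking another pair — C6 → C5 — gives the same interval.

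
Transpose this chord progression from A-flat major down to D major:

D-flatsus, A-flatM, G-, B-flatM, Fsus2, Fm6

A-flat major down to D major is a diminished fifth; each chord root moves by that interval while the quality stays the same.
D-flatsus: root D-flat down a diminished fifth → G, giving Gsus.
A-flatM: root A-flat down a diminished fifth → D, giving DM.
G-: root G down a diminished fifth → C#, giving C#-.
B-flatM: root B-flat down a diminished fifth → E, giving EM.
Fsus2: root F down a diminished fifth → B, giving Bsus2.
Fm6: root F down a diminished fifth → B, giving Bm6.

Gsus DM C#- EM Bsus2 Bm6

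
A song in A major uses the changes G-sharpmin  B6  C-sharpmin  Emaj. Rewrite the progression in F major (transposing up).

Emin G6 Amin Cmaj

A major up to F major is a minor sixth; each chord root moves by that interval while the quality stays the same.
G-sharpmin: root G-sharp up a minor sixth → E, giving Emin.
B6: root B up a minor sixth → G, giving G6.
C-sharpmin: root C-sharp up a minor sixth → A, giving Amin.
Emaj: root E up a minor sixth → C, giving Cmaj.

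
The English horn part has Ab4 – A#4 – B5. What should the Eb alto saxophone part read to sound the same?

Bb4 B#4 C#6

First find concert pitch: the English horn sounds a perfect fifth below written, so Ab4 A#4 B5 sounds Db4 D#4 E5.
Then write for Eb alto saxophone: it sounds a major sixth below written, so the part must be a major sixth above concert.
Db4 → Bb4
D#4 → B#4
E5 → C#6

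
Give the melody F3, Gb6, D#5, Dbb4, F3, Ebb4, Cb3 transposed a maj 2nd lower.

F3: a second down reaches E, and 2 semitones makes it Eb3.
A major second down from Gb6 gives Fb6.
D#5: a second down reaches C, and 2 semitones makes it C#5.
A major second down from Dbb4 gives Cbb4.
F3: a second down reaches E, and 2 semitones makes it Eb3.
A major second down from Ebb4 gives Dbb4.
Cb3 down a major second is Bbb2.

Eb3 Fb6 C#5 Cbb4 Eb3 Dbb4 Bbb2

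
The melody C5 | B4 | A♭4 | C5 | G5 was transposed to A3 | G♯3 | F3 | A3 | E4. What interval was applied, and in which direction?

down a minor tenth

Take the first pair: C5 → A3. C to A spans 10 letter names, so the interval is some kind of tenth.
A3 to C5 is 15 semitones, which makes it a minor tenth; the second version is lower, so the direction is down.
Checking another pair — G5 → E4 — gives the same interval.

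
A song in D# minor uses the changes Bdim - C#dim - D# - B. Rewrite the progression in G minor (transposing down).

Ebdim Fdim G Eb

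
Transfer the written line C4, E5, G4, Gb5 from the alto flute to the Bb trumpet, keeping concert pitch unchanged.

A3 C#5 E4 Eb5

First find concert pitch: the alto flute sounds a perfect fourth below written, so C4 E5 G4 Gb5 sounds G3 B4 D4 Db5.
Then write for Bb trumpet: it sounds a major second below written, so the part must be a major second above concert.
G3 → A3
B4 → C#5
D4 → E4
Db5 → Eb5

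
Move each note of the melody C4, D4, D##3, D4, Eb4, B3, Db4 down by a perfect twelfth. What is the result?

F2 G2 G##1 G2 Ab2 E2 Gb2

C4 down a perfect twelfth is F2.
D4 down a perfect twelfth is G2.
A perfect twelfth down from D##3 gives G##1.
A perfect twelfth down from D4 gives G2.
Eb4: a twelfth down reaches A, and 19 semitones makes it Ab2.
A perfect twelfth down from B3 gives E2.
A perfect twelfth down from Db4 gives Gb2.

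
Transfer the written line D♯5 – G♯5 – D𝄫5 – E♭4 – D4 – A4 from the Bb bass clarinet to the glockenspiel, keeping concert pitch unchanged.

First find concert pitch: the Bb bass clarinet sounds a major ninth below written, so D♯5 G♯5 D𝄫5 E♭4 D4 A4 sounds C#4 F#4 Cbb4 Db3 C3 G3.
Then write for glockenspiel: it sounds a perfect fifteenth above written, so the part must be a perfect fifteenth below concert.
C#4 → C#2
F#4 → F#2
Cbb4 → Cbb2
Db3 → Db1
C3 → C1
G3 → G1

C#2 F#2 Cbb2 Db1 C1 G1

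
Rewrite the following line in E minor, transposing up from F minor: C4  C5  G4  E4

B4 B5 F#5 D#5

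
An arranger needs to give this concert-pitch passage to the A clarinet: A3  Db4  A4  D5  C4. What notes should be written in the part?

The A clarinet sounds a minor third below written, so the written part must be a minor third above concert — transpose each note up.
A3 → C4
Db4 → Fb4
A4 → C5
D5 → F5
C4 → Eb4

C4 Fb4 C5 F5 Eb4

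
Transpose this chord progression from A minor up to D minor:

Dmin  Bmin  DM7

Gmin Emin GM7

A minor up to D minor is a perfect fourth; each chord root moves by that interval while the quality stays the same.
Dmin: root D up a perfect fourth → G, giving Gmin.
Bmin: root B up a perfect fourth → E, giving Emin.
DM7: root D up a perfect fourth → G, giving GM7.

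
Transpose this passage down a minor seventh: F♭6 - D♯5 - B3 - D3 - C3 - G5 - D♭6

Gb5 E#4 C#3 E2 D2 A4 Eb5

Fb6 down a minor seventh is Gb5.
D#5 down a minor seventh is E#4.
A minor seventh down from B3 gives C#3.
A minor seventh down from D3 gives E2.
C3 down a minor seventh is D2.
G5 down a minor seventh is A4.
Db6 down a minor seventh is Eb5.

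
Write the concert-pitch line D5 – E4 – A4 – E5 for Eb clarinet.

The Eb clarinet sounds a minor third above written, so the written part must be a minor third below concert — transpose each note down.
D5 to B4
E4 to C#4
A4 to F#4
E5 to C#5

B4 C#4 F#4 C#5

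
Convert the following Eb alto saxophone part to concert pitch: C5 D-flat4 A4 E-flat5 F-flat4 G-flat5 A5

Written C4 on the Eb alto saxophone sounds as Eb3, a major sixth lower; apply that shift to every note.
C5 -> Eb4
Db4 -> Fb3
A4 -> C4
Eb5 -> Gb4
Fb4 -> Abb3
Gb5 -> Bbb4
A5 -> C5

Eb4 Fb3 C4 Gb4 Abb3 Bbb4 C5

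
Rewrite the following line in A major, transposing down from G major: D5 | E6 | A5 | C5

From G down to A is a minor seventh; apply that to each pitch.
D5 gives E4
E6 gives F#5
A5 gives B4
C5 gives D4

E4 F#5 B4 D4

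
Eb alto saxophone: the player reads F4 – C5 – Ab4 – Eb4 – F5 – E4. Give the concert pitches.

Ab3 Eb4 Cb4 Gb3 Ab4 G3

Written C4 on the Eb alto saxophone sounds as Eb3, a major sixth lower; apply that shift to every note.
F4 to Ab3
C5 to Eb4
Ab4 to Cb4
Eb4 to Gb3
F5 to Ab4
E4 to G3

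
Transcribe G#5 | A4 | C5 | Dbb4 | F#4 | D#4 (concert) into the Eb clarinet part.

The Eb clarinet sounds a minor third above written, so the written part must be a minor third below concert — transpose each note down.
G#5 becomes E#5
A4 becomes F#4
C5 becomes A4
Dbb4 becomes Bbb3
F#4 becomes D#4
D#4 becomes B#3

E#5 F#4 A4 Bbb3 D#4 B#3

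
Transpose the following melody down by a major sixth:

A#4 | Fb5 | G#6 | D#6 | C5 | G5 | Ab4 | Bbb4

A#4: a sixth down reaches C, and 9 semitones makes it C#4.
Fb5: a sixth down reaches A, and 9 semitones makes it Abb4.
A major sixth down from G#6 gives B5.
D#6: a sixth down reaches F, and 9 semitones makes it F#5.
C5 down a major sixth is Eb4.
G5: a sixth down reaches B, and 9 semitones makes it Bb4.
Ab4: a sixth down reaches C, and 9 semitones makes it Cb4.
Bbb4: a sixth down reaches D, and 9 semitones makes it Dbb4.

C#4 Abb4 B5 F#5 Eb4 Bb4 Cb4 Dbb4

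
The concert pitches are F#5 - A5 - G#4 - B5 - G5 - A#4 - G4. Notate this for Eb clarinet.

Written C4 sounds as Eb4 on the Eb clarinet, so concert pitches are written a minor third down.
F#5 → D#5
A5 → F#5
G#4 → E#4
B5 → G#5
G5 → E5
A#4 → F##4
G4 → E4

D#5 F#5 E#4 G#5 E5 F##4 E4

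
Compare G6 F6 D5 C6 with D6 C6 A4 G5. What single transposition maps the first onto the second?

down a perfect fourth

Take the first pair: G6 → D6. G to D spans 4 letter names, so the interval is some kind of fourth.
D6 to G6 is 5 semitones, which makes it a perfect fourth; the second version is lower, so the direction is down.
Checking another pair — C6 → G5 — gives the same interval.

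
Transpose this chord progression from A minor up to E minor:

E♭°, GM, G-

A minor up to E minor is a perfect fifth; each chord root moves by that interval while the quality stays the same.
E♭°: root E♭ up a perfect fifth → Bb, giving Bb°.
GM: root G up a perfect fifth → D, giving DM.
G-: root G up a perfect fifth → D, giving D-.

Bb° DM D-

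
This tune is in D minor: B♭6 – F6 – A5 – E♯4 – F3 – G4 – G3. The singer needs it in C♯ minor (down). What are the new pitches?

A6 E6 G#5 D##4 E3 F#4 F#3

From D down to C♯ is a minor second; apply that to each pitch.
Bb6 to A6
F6 to E6
A5 to G#5
E#4 to D##4
F3 to E3
G4 to F#4
G3 to F#3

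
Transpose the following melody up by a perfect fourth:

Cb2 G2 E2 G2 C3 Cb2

Fb2 C3 A2 C3 F3 Fb2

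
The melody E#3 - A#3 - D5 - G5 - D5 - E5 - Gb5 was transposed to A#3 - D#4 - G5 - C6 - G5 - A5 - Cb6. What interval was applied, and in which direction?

up a perfect fourth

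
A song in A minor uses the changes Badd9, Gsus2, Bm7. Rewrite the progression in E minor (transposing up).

A minor up to E minor is a perfect fifth; each chord root moves by that interval while the quality stays the same.
Badd9: root B up a perfect fifth → F#, giving F#add9.
Gsus2: root G up a perfect fifth → D, giving Dsus2.
Bm7: root B up a perfect fifth → F#, giving F#m7.

F#add9 Dsus2 F#m7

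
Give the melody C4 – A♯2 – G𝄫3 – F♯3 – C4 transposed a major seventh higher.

B4 G##3 Fb4 E#4 B4

C4 up a major seventh is B4.
A#2: a seventh up reaches G, and 11 semitones makes it G##3.
Gbb3: a seventh up reaches F, and 11 semitones makes it Fb4.
F#3 up a major seventh is E#4.
A major seventh up from C4 gives B4.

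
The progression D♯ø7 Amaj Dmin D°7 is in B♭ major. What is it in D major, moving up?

F##ø7 C#maj F#min F#°7

B♭ major up to D major is a major third; each chord root moves by that interval while the quality stays the same.
D♯ø7: root D♯ up a major third → F##, giving F##ø7.
Amaj: root A up a major third → C#, giving C#maj.
Dmin: root D up a major third → F#, giving F#min.
D°7: root D up a major third → F#, giving F#°7.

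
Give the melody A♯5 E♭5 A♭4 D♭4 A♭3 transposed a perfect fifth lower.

A#5 down a perfect fifth is D#5.
A perfect fifth down from Eb5 gives Ab4.
Ab4: a fifth down reaches D, and 7 semitones makes it Db4.
Db4 down a perfect fifth is Gb3.
Ab3: a fifth down reaches D, and 7 semitones makes it Db3.

D#5 Ab4 Db4 Gb3 Db3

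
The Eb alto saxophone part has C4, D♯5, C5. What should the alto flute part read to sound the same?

Ab3 B4 Ab4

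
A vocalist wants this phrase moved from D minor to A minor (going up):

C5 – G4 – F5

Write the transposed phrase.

G5 D5 C6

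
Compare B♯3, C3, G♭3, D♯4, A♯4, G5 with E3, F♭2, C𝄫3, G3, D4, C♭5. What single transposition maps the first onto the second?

Take the first pair: B#3 → E3. B to E spans 5 letter names, so the interval is some kind of fifth.
E3 to B#3 is 8 semitones, which makes it an augmented fifth; the second version is lower, so the direction is down.
Checking another pair — G5 → Cb5 — gives the same interval.

down an augmented fifth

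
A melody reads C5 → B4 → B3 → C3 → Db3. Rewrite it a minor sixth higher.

Ab5 G5 G4 Ab3 Bbb3

C5 gives Ab5
B4 gives G5
B3 gives G4
C3 gives Ab3
Db3 gives Bbb3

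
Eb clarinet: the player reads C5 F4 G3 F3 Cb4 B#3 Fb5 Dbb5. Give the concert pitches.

Eb5 Ab4 Bb3 Ab3 Ebb4 D#4 Abb5 Fbb5

The Eb clarinet sounds a minor third above written, so transpose each written note up a minor third.
C5 → Eb5
F4 → Ab4
G3 → Bb3
F3 → Ab3
Cb4 → Ebb4
B#3 → D#4
Fb5 → Abb5
Dbb5 → Fbb5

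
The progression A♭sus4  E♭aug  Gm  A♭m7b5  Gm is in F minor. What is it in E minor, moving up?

Gsus4 Daug F#m Gm7b5 F#m

F minor up to E minor is a major seventh; each chord root moves by that interval while the quality stays the same.
A♭sus4: root A♭ up a major seventh → G, giving Gsus4.
E♭aug: root E♭ up a major seventh → D, giving Daug.
Gm: root G up a major seventh → F#, giving F#m.
A♭m7b5: root A♭ up a major seventh → G, giving Gm7b5.
Gm: root G up a major seventh → F#, giving F#m.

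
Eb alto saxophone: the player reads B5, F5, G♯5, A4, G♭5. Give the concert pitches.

D5 Ab4 B4 C4 Bbb4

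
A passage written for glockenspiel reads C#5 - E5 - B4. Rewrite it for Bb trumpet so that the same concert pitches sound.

D#7 F#7 C#7

First find concert pitch: the glockenspiel sounds a perfect fifteenth above written, so C#5 E5 B4 sounds C#7 E7 B6.
Then write for Bb trumpet: it sounds a major second below written, so the part must be a major second above concert.
C#7 → D#7
E7 → F#7
B6 → C#7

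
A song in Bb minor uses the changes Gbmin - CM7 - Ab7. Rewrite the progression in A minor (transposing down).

Bb minor down to A minor is a minor second; each chord root moves by that interval while the quality stays the same.
Gbmin: root Gb down a minor second → F, giving Fmin.
CM7: root C down a minor second → B, giving BM7.
Ab7: root Ab down a minor second → G, giving G7.

Fmin BM7 G7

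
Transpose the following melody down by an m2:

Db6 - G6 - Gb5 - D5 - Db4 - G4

Db6 -> C6
G6 -> F#6
Gb5 -> F5
D5 -> C#5
Db4 -> C4
G4 -> F#4

C6 F#6 F5 C#5 C4 F#4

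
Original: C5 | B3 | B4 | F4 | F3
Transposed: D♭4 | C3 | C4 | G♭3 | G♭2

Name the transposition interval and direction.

down a major seventh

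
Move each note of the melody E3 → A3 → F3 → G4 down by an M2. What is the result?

D3 G3 Eb3 F4

E3 becomes D3
A3 becomes G3
F3 becomes Eb3
G4 becomes F4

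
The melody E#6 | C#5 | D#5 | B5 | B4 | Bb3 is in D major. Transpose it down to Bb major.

From D down to Bb is a major third; apply that to each pitch.
E#6 -> C#6
C#5 -> A4
D#5 -> B4
B5 -> G5
B4 -> G4
Bb3 -> Gb3

C#6 A4 B4 G5 G4 Gb3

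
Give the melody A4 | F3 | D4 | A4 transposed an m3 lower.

F#4 D3 B3 F#4

A4: a third down reaches F, and 3 semitones makes it F#4.
F3 down a minor third is D3.
A minor third down from D4 gives B3.
A4 down a minor third is F#4.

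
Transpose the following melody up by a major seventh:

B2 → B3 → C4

A#3 A#4 B4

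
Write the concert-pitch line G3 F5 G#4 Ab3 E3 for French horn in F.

Written C4 sounds as F3 on the French horn in F, so concert pitches are written a perfect fifth up.
G3 → D4
F5 → C6
G#4 → D#5
Ab3 → Eb4
E3 → B3

D4 C6 D#5 Eb4 B3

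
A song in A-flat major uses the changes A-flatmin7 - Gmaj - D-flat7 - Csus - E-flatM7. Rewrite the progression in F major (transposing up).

Fmin7 Emaj Bb7 Asus CM7

A-flat major up to F major is a major sixth; each chord root moves by that interval while the quality stays the same.
A-flatmin7: root A-flat up a major sixth → F, giving Fmin7.
Gmaj: root G up a major sixth → E, giving Emaj.
D-flat7: root D-flat up a major sixth → Bb, giving Bb7.
Csus: root C up a major sixth → A, giving Asus.
E-flatM7: root E-flat up a major sixth → C, giving CM7.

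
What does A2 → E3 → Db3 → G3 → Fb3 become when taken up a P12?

E4 B4 Ab4 D5 Cb5

A2: a twelfth up reaches E, and 19 semitones makes it E4.
E3: a twelfth up reaches B, and 19 semitones makes it B4.
Db3 up a perfect twelfth is Ab4.
G3: a twelfth up reaches D, and 19 semitones makes it D5.
Fb3 up a perfect twelfth is Cb5.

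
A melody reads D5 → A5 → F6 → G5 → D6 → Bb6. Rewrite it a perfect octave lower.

D4 A4 F5 G4 D5 Bb5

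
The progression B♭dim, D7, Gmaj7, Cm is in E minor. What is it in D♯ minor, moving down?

E minor down to D♯ minor is a minor second; each chord root moves by that interval while the quality stays the same.
B♭dim: root B♭ down a minor second → A, giving Adim.
D7: root D down a minor second → C#, giving C#7.
Gmaj7: root G down a minor second → F#, giving F#maj7.
Cm: root C down a minor second → B, giving Bm.

Adim C#7 F#maj7 Bm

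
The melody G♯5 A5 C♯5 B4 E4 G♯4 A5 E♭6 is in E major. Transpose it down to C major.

E5 F5 A4 G4 C4 E4 F5 Cb6

E major to C major down is a major third, so every note moves down by that interval.
G#5 -> E5
A5 -> F5
C#5 -> A4
B4 -> G4
E4 -> C4
G#4 -> E4
A5 -> F5
Eb6 -> Cb6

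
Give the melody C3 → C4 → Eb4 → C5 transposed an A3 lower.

Abb2 Abb3 Cbb4 Abb4

C3 down an augmented third is Abb2.
C4: a third down reaches A, and 5 semitones makes it Abb3.
An augmented third down from Eb4 gives Cbb4.
C5: a third down reaches A, and 5 semitones makes it Abb4.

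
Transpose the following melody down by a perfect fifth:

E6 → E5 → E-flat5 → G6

A5 A4 Ab4 C6

A perfect fifth down from E6 gives A5.
A perfect fifth down from E5 gives A4.
Eb5 down a perfect fifth is Ab4.
A perfect fifth down from G6 gives C6.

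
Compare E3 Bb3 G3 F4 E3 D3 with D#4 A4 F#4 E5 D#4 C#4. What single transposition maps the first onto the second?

up a major seventh

From E3 to D#4 is 7 letter names — a seventh of some quality.
E3 to D#4 is 11 semitones, which makes it a major seventh; the second version is higher, so the direction is up.
Checking another pair — D3 → C#4 — gives the same interval.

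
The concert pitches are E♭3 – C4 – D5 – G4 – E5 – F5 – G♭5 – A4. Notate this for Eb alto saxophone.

Written C4 sounds as Eb3 on the Eb alto saxophone, so concert pitches are written a major sixth up.
Eb3 becomes C4
C4 becomes A4
D5 becomes B5
G4 becomes E5
E5 becomes C#6
F5 becomes D6
Gb5 becomes Eb6
A4 becomes F#5

C4 A4 B5 E5 C#6 D6 Eb6 F#5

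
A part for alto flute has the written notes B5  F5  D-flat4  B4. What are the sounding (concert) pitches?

Written C4 on the alto flute sounds as G3, a perfect fourth lower; apply that shift to every note.
B5 becomes F#5
F5 becomes C5
Db4 becomes Ab3
B4 becomes F#4

F#5 C5 Ab3 F#4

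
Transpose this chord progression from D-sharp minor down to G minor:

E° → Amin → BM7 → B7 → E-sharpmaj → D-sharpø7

Ab° Dbmin EbM7 Eb7 Amaj Gø7

D-sharp minor down to G minor is an augmented fifth; each chord root moves by that interval while the quality stays the same.
E°: root E down an augmented fifth → Ab, giving Ab°.
Amin: root A down an augmented fifth → Db, giving Dbmin.
BM7: root B down an augmented fifth → Eb, giving EbM7.
B7: root B down an augmented fifth → Eb, giving Eb7.
E-sharpmaj: root E-sharp down an augmented fifth → A, giving Amaj.
D-sharpø7: root D-sharp down an augmented fifth → G, giving Gø7.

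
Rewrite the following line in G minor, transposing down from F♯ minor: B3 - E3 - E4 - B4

C3 F2 F3 C4

F♯ minor to G minor down is a major seventh, so every note moves down by that interval.
B3 to C3
E3 to F2
E4 to F3
B4 to C4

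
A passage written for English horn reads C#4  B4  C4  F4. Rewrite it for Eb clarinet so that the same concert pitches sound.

D#3 C#4 D3 G3

First find concert pitch: the English horn sounds a perfect fifth below written, so C#4 B4 C4 F4 sounds F#3 E4 F3 Bb3.
Then write for Eb clarinet: it sounds a minor third above written, so the part must be a minor third below concert.
F#3 → D#3
E4 → C#4
F3 → D3
Bb3 → G3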